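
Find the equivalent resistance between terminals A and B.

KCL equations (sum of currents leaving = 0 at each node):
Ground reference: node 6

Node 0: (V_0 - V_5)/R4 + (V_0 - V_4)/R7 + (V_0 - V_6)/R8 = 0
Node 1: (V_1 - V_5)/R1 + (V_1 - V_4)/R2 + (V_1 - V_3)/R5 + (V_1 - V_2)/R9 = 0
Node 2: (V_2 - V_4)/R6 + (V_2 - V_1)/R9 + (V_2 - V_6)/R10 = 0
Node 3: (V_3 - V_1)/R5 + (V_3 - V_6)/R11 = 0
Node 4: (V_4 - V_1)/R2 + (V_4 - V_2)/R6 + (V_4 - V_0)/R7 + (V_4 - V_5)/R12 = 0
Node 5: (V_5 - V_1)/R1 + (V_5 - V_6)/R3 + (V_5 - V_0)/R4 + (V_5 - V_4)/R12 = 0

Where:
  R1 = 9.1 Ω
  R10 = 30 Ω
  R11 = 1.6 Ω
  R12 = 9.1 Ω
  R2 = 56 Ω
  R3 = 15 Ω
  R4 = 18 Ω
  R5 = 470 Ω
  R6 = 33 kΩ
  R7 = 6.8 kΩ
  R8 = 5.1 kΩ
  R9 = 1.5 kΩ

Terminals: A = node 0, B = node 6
The network is not a plain series/parallel combination. Inject a 1 A test current into terminal A (node 0) and return it from terminal B (node 6); then R_eq = V_A / (1 A).
Nodal analysis, taking node 6 as the 0 V reference.
Current source I_test pushes 1 A into node 0 and draws it out of node 6.
KCL at each unknown node (sum of currents leaving = 0; resistances in Ω):
  Node 0: (V_0 - V_5)/18 + (V_0 - V_4)/6800 + (V_0 - 0)/5100 - 1 = 0
  Node 1: (V_1 - V_5)/9.1 + (V_1 - V_4)/56 + (V_1 - V_3)/470 + (V_1 - V_2)/1500 = 0
  Node 2: (V_2 - V_1)/1500 + (V_2 - V_4)/33000 + (V_2 - 0)/30 = 0
  Node 3: (V_3 - V_1)/470 + (V_3 - 0)/1.6 = 0
  Node 4: (V_4 - V_0)/6800 + (V_4 - V_1)/56 + (V_4 - V_2)/33000 + (V_4 - V_5)/9.1 = 0
  Node 5: (V_5 - V_0)/18 + (V_5 - V_1)/9.1 + (V_5 - V_4)/9.1 + (V_5 - 0)/15 = 0
Collecting terms (coefficients in siemens):
  0.0559·V_0 - 0.0001471·V_4 - 0.05556·V_5 = 1
  0.1305·V_1 - 0.0006667·V_2 - 0.002128·V_3 - 0.01786·V_4 - 0.1099·V_5 = 0
  0.03403·V_2 - 0.0006667·V_1 - 0.0000303·V_4 = 0
  0.6271·V_3 - 0.002128·V_1 = 0
  0.1279·V_4 - 0.0001471·V_0 - 0.01786·V_1 - 0.0000303·V_2 - 0.1099·V_5 = 0
  0.342·V_5 - 0.05556·V_0 - 0.1099·V_1 - 0.1099·V_4 = 0
Solving these 6 simultaneous equations (Gaussian elimination) gives:
  V_0 = 32.16 V, V_1 = 14.01 V, V_2 = 0.2872 V, V_3 = 0.04753 V
  V_4 = 14.29 V, V_5 = 14.32 V
R_eq = V_0 / 1 A = 32.16 Ω

Final answer: 32.16 Ω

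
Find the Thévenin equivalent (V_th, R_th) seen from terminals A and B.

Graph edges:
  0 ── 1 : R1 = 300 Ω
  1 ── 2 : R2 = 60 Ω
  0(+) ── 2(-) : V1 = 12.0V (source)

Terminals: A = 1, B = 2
Step 1 — V_th is the open-circuit voltage V_A - V_B (nothing connected across the terminals).
Nodal analysis, taking node 2 as the 0 V reference.
Source V1 fixes V_0 = 12 V.
KCL at each unknown node (sum of currents leaving = 0; resistances in Ω):
  Node 1: (V_1 - 12)/300 + (V_1 - 0)/60 = 0
Collecting terms: 0.02 × V_1 = 0.04  =>  V_1 = 2 V
V_th = V_1 - V_2 = 2 - 0 = 2 V
Step 2 — R_th: zero the source — replace V1 by a short circuit (node 2 merges into node 0) — and find the resistance seen between A (node 1) and B (node 0).
Reduce the network between node 1 (A) and node 0 (B) by series/parallel combination:
  Rp1 = R1 ‖ R2 (parallel, both between nodes 0 and 1) = 1/(1/300 + 1/60) = 50 Ω
R_th = 50 Ω

Final answer: V_th = 2 V, R_th = 50 Ω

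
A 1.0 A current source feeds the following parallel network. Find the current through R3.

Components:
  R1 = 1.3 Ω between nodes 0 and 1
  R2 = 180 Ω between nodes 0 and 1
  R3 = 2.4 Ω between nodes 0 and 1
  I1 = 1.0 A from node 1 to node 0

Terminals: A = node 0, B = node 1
All resistors sit directly between nodes 0 and 1, so they are in parallel and share one voltage V; the full source current 1 A splits among them.
1/R_par = 1/1.3 + 1/180 + 1/2.4 = 1.191 S  =>  R_par = 0.8393 Ω
V = I × R_par = 1 × 0.8393 = 0.8393 V
I_R3 = V/R3 = 0.8393/2.4 = 0.3497 A

Final answer: 0.3497 A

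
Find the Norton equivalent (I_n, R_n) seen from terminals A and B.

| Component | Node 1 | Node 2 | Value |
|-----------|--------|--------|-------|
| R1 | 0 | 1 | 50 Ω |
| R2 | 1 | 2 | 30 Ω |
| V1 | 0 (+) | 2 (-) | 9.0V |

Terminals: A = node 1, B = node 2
Find the Thévenin equivalent first; then I_n = V_th/R_th and R_n = R_th.
Step 1 — V_th is the open-circuit voltage V_A - V_B (nothing connected across the terminals).
Nodal analysis, taking node 2 as the 0 V reference.
Source V1 fixes V_0 = 9 V.
KCL at each unknown node (sum of currents leaving = 0; resistances in Ω):
  Node 1: (V_1 - 9)/50 + (V_1 - 0)/30 = 0
Collecting terms: 0.05333 × V_1 = 0.18  =>  V_1 = 3.375 V
V_th = V_1 - V_2 = 3.375 - 0 = 3.375 V
Step 2 — R_th: zero the source — replace V1 by a short circuit (node 2 merges into node 0) — and find the resistance seen between A (node 1) and B (node 0).
Reduce the network between node 1 (A) and node 0 (B) by series/parallel combination:
  Rp1 = R1 ‖ R2 (parallel, both between nodes 0 and 1) = 1/(1/50 + 1/30) = 18.75 Ω
R_th = 18.75 Ω
I_n = V_th/R_th = 3.375/18.75 = 0.18 A, and R_n = R_th = 18.75 Ω

Final answer: I_n = 0.18 A, R_n = 18.75 Ω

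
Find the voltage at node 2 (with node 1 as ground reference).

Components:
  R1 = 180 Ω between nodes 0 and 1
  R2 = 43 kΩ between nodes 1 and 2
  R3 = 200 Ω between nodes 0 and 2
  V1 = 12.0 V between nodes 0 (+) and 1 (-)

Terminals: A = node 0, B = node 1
Nodal analysis, taking node 1 as the 0 V reference.
Source V1 fixes V_0 = 12 V.
KCL at each unknown node (sum of currents leaving = 0; resistances in Ω):
  Node 2: (V_2 - 0)/43000 + (V_2 - 12)/200 = 0
Collecting terms: 0.005023 × V_2 = 0.06  =>  V_2 = 11.94 V
The requested potential is V_2 = 11.94 V.

Final answer: V_2 = 11.94 V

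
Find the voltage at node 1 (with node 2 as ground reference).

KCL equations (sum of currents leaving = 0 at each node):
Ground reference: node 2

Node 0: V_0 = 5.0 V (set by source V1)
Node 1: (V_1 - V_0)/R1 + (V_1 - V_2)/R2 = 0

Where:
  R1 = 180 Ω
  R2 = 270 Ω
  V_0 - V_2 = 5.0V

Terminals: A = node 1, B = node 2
Nodal analysis, taking node 2 as the 0 V reference.
Source V1 fixes V_0 = 5 V.
KCL at each unknown node (sum of currents leaving = 0; resistances in Ω):
  Node 1: (V_1 - 5)/180 + (V_1 - 0)/270 = 0
Collecting terms: 0.009259 × V_1 = 0.02778  =>  V_1 = 3 V
The requested potential is V_1 = 3 V.

Final answer: V_1 = 3 V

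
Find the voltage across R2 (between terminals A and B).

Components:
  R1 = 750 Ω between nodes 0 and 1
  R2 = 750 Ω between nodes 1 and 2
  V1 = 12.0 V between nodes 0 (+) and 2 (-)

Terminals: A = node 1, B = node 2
R1 and R2 are in series across V1 (node 0 → node 1 → node 2), and the output A–B is taken across R2, so this is a voltage divider.
Series current: I = V1/(R1 + R2) = 12/(750 + 750) = 12/1500 = 0.008 A
V_R2 = I × R2 = V1 × R2/(R1 + R2) = 12 × 750/1500 = 6 V

Final answer: 6 V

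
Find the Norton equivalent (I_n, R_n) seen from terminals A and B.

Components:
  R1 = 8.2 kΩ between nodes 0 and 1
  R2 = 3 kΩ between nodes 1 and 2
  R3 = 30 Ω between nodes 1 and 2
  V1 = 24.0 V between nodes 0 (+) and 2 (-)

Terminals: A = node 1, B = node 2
Find the Thévenin equivalent first; then I_n = V_th/R_th and R_n = R_th.
Step 1 — V_th is the open-circuit voltage V_A - V_B (nothing connected across the terminals).
Nodal analysis, taking node 2 as the 0 V reference.
Source V1 fixes V_0 = 24 V.
KCL at each unknown node (sum of currents leaving = 0; resistances in Ω):
  Node 1: (V_1 - 24)/8200 + (V_1 - 0)/3000 + (V_1 - 0)/30 = 0
Collecting terms: 0.03379 × V_1 = 0.002927  =>  V_1 = 0.08662 V
V_th = V_1 - V_2 = 0.08662 - 0 = 0.08662 V
Step 2 — R_th: zero the source — replace V1 by a short circuit (node 2 merges into node 0) — and find the resistance seen between A (node 1) and B (node 0).
Reduce the network between node 1 (A) and node 0 (B) by series/parallel combination:
  Rp1 = R1 ‖ R2 ‖ R3 (parallel, all between nodes 0 and 1) = 1/(1/8200 + 1/3000 + 1/30) = 29.6 Ω
R_th = 29.6 Ω
I_n = V_th/R_th = 0.08662/29.6 = 0.002927 A, and R_n = R_th = 29.6 Ω

Final answer: I_n = 0.002927 A, R_n = 29.6 Ω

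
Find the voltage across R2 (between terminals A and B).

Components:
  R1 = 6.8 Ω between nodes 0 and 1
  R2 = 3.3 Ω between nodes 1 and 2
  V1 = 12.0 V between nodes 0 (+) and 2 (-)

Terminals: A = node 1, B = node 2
R1 and R2 are in series across V1 (node 0 → node 1 → node 2), and the output A–B is taken across R2, so this is a voltage divider.
Series current: I = V1/(R1 + R2) = 12/(6.8 + 3.3) = 12/10.1 = 1.188 A
V_R2 = I × R2 = V1 × R2/(R1 + R2) = 12 × 3.3/10.1 = 3.921 V

Final answer: 3.921 V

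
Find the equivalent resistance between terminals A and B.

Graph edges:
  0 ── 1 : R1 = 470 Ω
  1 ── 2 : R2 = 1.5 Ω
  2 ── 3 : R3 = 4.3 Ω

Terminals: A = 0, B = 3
Reduce the network between node 0 (A) and node 3 (B) by series/parallel combination:
  Rs1 = R1 + R2 (series, joined only at node 1) = 470 + 1.5 = 471.5 Ω
  Rs2 = R3 + Rs1 (series, joined only at node 2) = 4.3 + 471.5 = 475.8 Ω
R_eq = 475.8 Ω

Final answer: 475.8 Ω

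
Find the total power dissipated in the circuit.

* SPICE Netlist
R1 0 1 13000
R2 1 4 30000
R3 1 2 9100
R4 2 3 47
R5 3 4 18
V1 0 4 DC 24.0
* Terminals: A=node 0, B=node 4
Nodal analysis, taking node 4 as the 0 V reference.
Source V1 fixes V_0 = 24 V.
KCL at each unknown node (sum of currents leaving = 0; resistances in Ω):
  Node 1: (V_1 - 24)/13000 + (V_1 - 0)/30000 + (V_1 - V_2)/9100 = 0
  Node 2: (V_2 - V_1)/9100 + (V_2 - V_3)/47 = 0
  Node 3: (V_3 - V_2)/47 + (V_3 - 0)/18 = 0
Collecting terms (coefficients in siemens):
  0.0002201·V_1 - 0.0001099·V_2 = 0.001846
  0.02139·V_2 - 0.0001099·V_1 - 0.02128·V_3 = 0
  0.07683·V_3 - 0.02128·V_2 = 0
Solving these 3 simultaneous equations (Gaussian elimination) gives:
  V_1 = 8.416 V, V_2 = 0.05969 V, V_3 = 0.01653 V
Power in each resistor, P = (ΔV)²/R:
  P_R1 = (24 - 8.416)²/13000 = 0.01868 W
  P_R2 = (8.416 - 0)²/30000 = 0.002361 W
  P_R3 = (8.416 - 0.05969)²/9100 = 0.007673 W
  P_R4 = (0.05969 - 0.01653)²/47 = 0.00003963 W
  P_R5 = (0.01653 - 0)²/18 = 0.00001518 W
P_total = P_R1 + P_R2 + P_R3 + P_R4 + P_R5 = 0.02877 W

Final answer: 0.02877 W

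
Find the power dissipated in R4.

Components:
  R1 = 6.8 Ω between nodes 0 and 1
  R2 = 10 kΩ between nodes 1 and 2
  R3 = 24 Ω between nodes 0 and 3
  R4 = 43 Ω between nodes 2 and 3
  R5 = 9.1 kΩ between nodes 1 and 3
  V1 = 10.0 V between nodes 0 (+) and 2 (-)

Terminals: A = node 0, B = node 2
Nodal analysis, taking node 2 as the 0 V reference.
Source V1 fixes V_0 = 10 V.
KCL at each unknown node (sum of currents leaving = 0; resistances in Ω):
  Node 1: (V_1 - 10)/6.8 + (V_1 - 0)/10000 + (V_1 - V_3)/9100 = 0
  Node 3: (V_3 - 10)/24 + (V_3 - 0)/43 + (V_3 - V_1)/9100 = 0
Collecting terms (coefficients in siemens):
  0.1473·V_1 - 0.0001099·V_3 = 1.471
  0.06503·V_3 - 0.0001099·V_1 = 0.4167
Determinant D = (0.1473)(0.06503) - (-0.0001099)(-0.0001099) = 0.009577
V_1 = [(1.471)(0.06503) - (-0.0001099)(0.4167)]/D = 9.991 V
V_3 = [(0.1473)(0.4167) - (1.471)(-0.0001099)]/D = 6.424 V
I_R4 = (V_2 - V_3)/R4 = (0 - 6.424)/43 = -0.1494 A
P_R4 = I_R4² × R4 = (-0.1494)² × 43 = 0.9597 W

Final answer: 0.9597 W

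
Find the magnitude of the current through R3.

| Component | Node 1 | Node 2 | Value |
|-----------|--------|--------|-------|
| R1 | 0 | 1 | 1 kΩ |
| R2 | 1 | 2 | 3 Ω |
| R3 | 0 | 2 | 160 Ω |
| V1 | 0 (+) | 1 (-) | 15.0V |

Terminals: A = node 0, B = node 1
Nodal analysis, taking node 1 as the 0 V reference.
Source V1 fixes V_0 = 15 V.
KCL at each unknown node (sum of currents leaving = 0; resistances in Ω):
  Node 2: (V_2 - 0)/3 + (V_2 - 15)/160 = 0
Collecting terms: 0.3396 × V_2 = 0.09375  =>  V_2 = 0.2761 V
I_R3 = (V_0 - V_2)/R3 = (15 - 0.2761)/160 = 0.09202 A
|I_R3| = 0.09202 A

Final answer: |I_R3| = 0.09202 A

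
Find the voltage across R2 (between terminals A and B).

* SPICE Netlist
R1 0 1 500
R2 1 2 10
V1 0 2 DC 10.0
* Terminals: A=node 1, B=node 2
R1 and R2 are in series across V1 (node 0 → node 1 → node 2), and the output A–B is taken across R2, so this is a voltage divider.
Series current: I = V1/(R1 + R2) = 10/(500 + 10) = 10/510 = 0.01961 A
V_R2 = I × R2 = V1 × R2/(R1 + R2) = 10 × 10/510 = 0.1961 V

Final answer: 0.1961 V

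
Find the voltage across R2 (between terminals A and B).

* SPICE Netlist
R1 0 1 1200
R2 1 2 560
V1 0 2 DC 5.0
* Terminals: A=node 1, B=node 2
R1 and R2 are in series across V1 (node 0 → node 1 → node 2), and the output A–B is taken across R2, so this is a voltage divider.
Series current: I = V1/(R1 + R2) = 5/(1200 + 560) = 5/1760 = 0.002841 A
V_R2 = I × R2 = V1 × R2/(R1 + R2) = 5 × 560/1760 = 1.591 V

Final answer: 1.591 V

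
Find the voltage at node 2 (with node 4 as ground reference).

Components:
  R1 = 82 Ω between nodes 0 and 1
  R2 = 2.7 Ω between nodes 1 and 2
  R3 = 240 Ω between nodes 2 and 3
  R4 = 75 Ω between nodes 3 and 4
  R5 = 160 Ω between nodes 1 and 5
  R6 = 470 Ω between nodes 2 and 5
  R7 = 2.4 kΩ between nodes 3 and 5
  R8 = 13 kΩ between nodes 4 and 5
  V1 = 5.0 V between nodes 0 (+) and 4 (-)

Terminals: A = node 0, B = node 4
Nodal analysis, taking node 4 as the 0 V reference.
Source V1 fixes V_0 = 5 V.
KCL at each unknown node (sum of currents leaving = 0; resistances in Ω):
  Node 1: (V_1 - 5)/82 + (V_1 - V_2)/2.7 + (V_1 - V_5)/160 = 0
  Node 2: (V_2 - V_1)/2.7 + (V_2 - V_3)/240 + (V_2 - V_5)/470 = 0
  Node 3: (V_3 - V_2)/240 + (V_3 - 0)/75 + (V_3 - V_5)/2400 = 0
  Node 5: (V_5 - V_1)/160 + (V_5 - V_2)/470 + (V_5 - V_3)/2400 + (V_5 - 0)/13000 = 0
Collecting terms (coefficients in siemens):
  0.3888·V_1 - 0.3704·V_2 - 0.00625·V_5 = 0.06098
  0.3767·V_2 - 0.3704·V_1 - 0.004167·V_3 - 0.002128·V_5 = 0
  0.01792·V_3 - 0.004167·V_2 - 0.0004167·V_5 = 0
  0.008871·V_5 - 0.00625·V_1 - 0.002128·V_2 - 0.0004167·V_3 = 0
Solving these 4 simultaneous equations (Gaussian elimination) gives:
  V_1 = 3.899 V, V_2 = 3.866 V, V_3 = 0.9855 V, V_5 = 3.72 V
The requested potential is V_2 = 3.866 V.

Final answer: V_2 = 3.866 V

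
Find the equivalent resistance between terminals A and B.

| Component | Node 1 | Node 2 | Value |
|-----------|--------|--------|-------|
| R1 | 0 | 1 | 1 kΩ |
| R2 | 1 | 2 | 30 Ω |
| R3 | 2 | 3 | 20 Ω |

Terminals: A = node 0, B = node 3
Reduce the network between node 0 (A) and node 3 (B) by series/parallel combination:
  Rs1 = R1 + R2 (series, joined only at node 1) = 1000 + 30 = 1030 Ω
  Rs2 = R3 + Rs1 (series, joined only at node 2) = 20 + 1030 = 1050 Ω
R_eq = 1.05 kΩ

Final answer: 1.05 kΩ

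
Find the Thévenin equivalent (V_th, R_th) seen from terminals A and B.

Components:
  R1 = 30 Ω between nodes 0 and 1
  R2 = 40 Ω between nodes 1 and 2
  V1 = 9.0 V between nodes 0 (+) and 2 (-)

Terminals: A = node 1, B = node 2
Step 1 — V_th is the open-circuit voltage V_A - V_B (nothing connected across the terminals).
Nodal analysis, taking node 2 as the 0 V reference.
Source V1 fixes V_0 = 9 V.
KCL at each unknown node (sum of currents leaving = 0; resistances in Ω):
  Node 1: (V_1 - 9)/30 + (V_1 - 0)/40 = 0
Collecting terms: 0.05833 × V_1 = 0.3  =>  V_1 = 5.143 V
V_th = V_1 - V_2 = 5.143 - 0 = 5.143 V
Step 2 — R_th: zero the source — replace V1 by a short circuit (node 2 merges into node 0) — and find the resistance seen between A (node 1) and B (node 0).
Reduce the network between node 1 (A) and node 0 (B) by series/parallel combination:
  Rp1 = R1 ‖ R2 (parallel, both between nodes 0 and 1) = 1/(1/30 + 1/40) = 17.14 Ω
R_th = 17.14 Ω

Final answer: V_th = 5.143 V, R_th = 17.14 Ω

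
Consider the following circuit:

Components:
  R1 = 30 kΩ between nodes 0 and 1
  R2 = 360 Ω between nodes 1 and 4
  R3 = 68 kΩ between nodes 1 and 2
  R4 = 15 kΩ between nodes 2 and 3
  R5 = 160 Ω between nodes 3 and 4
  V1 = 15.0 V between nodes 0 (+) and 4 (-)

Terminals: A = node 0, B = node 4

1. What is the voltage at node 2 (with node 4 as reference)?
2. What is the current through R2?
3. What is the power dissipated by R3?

Nodal analysis, taking node 4 as the 0 V reference.
Source V1 fixes V_0 = 15 V.
KCL at each unknown node (sum of currents leaving = 0; resistances in Ω):
  Node 1: (V_1 - 15)/30000 + (V_1 - 0)/360 + (V_1 - V_2)/68000 = 0
  Node 2: (V_2 - V_1)/68000 + (V_2 - V_3)/15000 = 0
  Node 3: (V_3 - V_2)/15000 + (V_3 - 0)/160 = 0
Collecting terms (coefficients in siemens):
  0.002826·V_1 - 0.00001471·V_2 = 0.0005
  0.00008137·V_2 - 0.00001471·V_1 - 0.00006667·V_3 = 0
  0.006317·V_3 - 0.00006667·V_2 = 0
Solving these 3 simultaneous equations (Gaussian elimination) gives:
  V_1 = 0.1771 V, V_2 = 0.03229 V, V_3 = 0.0003408 V
Part 1:
  Read off the nodal solution: V_2 = 0.03229 V
Part 2:
  I_R2 = (V_1 - V_4)/R2 = (0.1771 - 0)/360 = 0.000492 A
  Magnitude: I_R2 = 0.000492 A
Part 3:
  I_R3 = (V_1 - V_2)/R3 = (0.1771 - 0.03229)/68000 = 0.00000213 A
  P_R3 = I_R3² × R3 = (0.00000213)² × 68000 = 0.0000003084 W

Final answers:
1. V_2 = 0.03229 V
2. I_R2 = 0.000492 A
3. P_R3 = 3.084e-07 W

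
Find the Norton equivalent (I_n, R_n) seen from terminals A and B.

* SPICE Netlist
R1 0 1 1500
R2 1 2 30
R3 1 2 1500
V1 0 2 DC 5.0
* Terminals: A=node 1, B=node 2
Find the Thévenin equivalent first; then I_n = V_th/R_th and R_n = R_th.
Step 1 — V_th is the open-circuit voltage V_A - V_B (nothing connected across the terminals).
Nodal analysis, taking node 2 as the 0 V reference.
Source V1 fixes V_0 = 5 V.
KCL at each unknown node (sum of currents leaving = 0; resistances in Ω):
  Node 1: (V_1 - 5)/1500 + (V_1 - 0)/30 + (V_1 - 0)/1500 = 0
Collecting terms: 0.03467 × V_1 = 0.003333  =>  V_1 = 0.09615 V
V_th = V_1 - V_2 = 0.09615 - 0 = 0.09615 V
Step 2 — R_th: zero the source — replace V1 by a short circuit (node 2 merges into node 0) — and find the resistance seen between A (node 1) and B (node 0).
Reduce the network between node 1 (A) and node 0 (B) by series/parallel combination:
  Rp1 = R1 ‖ R2 ‖ R3 (parallel, all between nodes 0 and 1) = 1/(1/1500 + 1/30 + 1/1500) = 28.85 Ω
R_th = 28.85 Ω
I_n = V_th/R_th = 0.09615/28.85 = 0.003333 A, and R_n = R_th = 28.85 Ω

Final answer: I_n = 0.003333 A, R_n = 28.85 Ω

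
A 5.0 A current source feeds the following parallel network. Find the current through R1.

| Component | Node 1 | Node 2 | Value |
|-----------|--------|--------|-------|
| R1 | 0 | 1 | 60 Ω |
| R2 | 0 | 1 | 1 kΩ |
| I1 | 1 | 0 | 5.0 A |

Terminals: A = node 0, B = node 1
All resistors sit directly between nodes 0 and 1, so they are in parallel and share one voltage V; the full source current 5 A splits among them.
1/R_par = 1/60 + 1/1000 = 0.01767 S  =>  R_par = 56.6 Ω
V = I × R_par = 5 × 56.6 = 283 V
I_R1 = V/R1 = 283/60 = 4.717 A

Final answer: 4.717 A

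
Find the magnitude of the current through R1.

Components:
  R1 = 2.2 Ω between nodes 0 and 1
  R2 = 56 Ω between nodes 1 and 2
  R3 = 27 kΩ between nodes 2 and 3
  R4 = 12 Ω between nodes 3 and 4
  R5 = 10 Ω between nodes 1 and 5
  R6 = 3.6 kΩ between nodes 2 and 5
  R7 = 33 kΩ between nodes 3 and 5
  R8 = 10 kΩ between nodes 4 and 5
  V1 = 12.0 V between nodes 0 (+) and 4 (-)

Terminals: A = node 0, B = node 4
Nodal analysis, taking node 4 as the 0 V reference.
Source V1 fixes V_0 = 12 V.
KCL at each unknown node (sum of currents leaving = 0; resistances in Ω):
  Node 1: (V_1 - 12)/2.2 + (V_1 - V_2)/56 + (V_1 - V_5)/10 = 0
  Node 2: (V_2 - V_1)/56 + (V_2 - V_3)/27000 + (V_2 - V_5)/3600 = 0
  Node 3: (V_3 - V_2)/27000 + (V_3 - 0)/12 + (V_3 - V_5)/33000 = 0
  Node 5: (V_5 - V_1)/10 + (V_5 - V_2)/3600 + (V_5 - V_3)/33000 + (V_5 - 0)/10000 = 0
Collecting terms (coefficients in siemens):
  0.5724·V_1 - 0.01786·V_2 - 0.1·V_5 = 5.455
  0.01817·V_2 - 0.01786·V_1 - 0.00003704·V_3 - 0.0002778·V_5 = 0
  0.0834·V_3 - 0.00003704·V_2 - 0.0000303·V_5 = 0
  0.1004·V_5 - 0.1·V_1 - 0.0002778·V_2 - 0.0000303·V_3 = 0
Solving these 4 simultaneous equations (Gaussian elimination) gives:
  V_1 = 12 V, V_2 = 11.97 V, V_3 = 0.009669 V, V_5 = 11.98 V
I_R1 = (V_0 - V_1)/R1 = (12 - 12)/2.2 = 0.002004 A
|I_R1| = 0.002004 A

Final answer: |I_R1| = 0.002004 A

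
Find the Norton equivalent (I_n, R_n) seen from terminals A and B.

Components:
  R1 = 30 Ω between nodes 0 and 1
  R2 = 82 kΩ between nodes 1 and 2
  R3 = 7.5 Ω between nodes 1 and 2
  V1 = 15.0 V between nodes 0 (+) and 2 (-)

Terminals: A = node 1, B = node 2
Find the Thévenin equivalent first; then I_n = V_th/R_th and R_n = R_th.
Step 1 — V_th is the open-circuit voltage V_A - V_B (nothing connected across the terminals).
Nodal analysis, taking node 2 as the 0 V reference.
Source V1 fixes V_0 = 15 V.
KCL at each unknown node (sum of currents leaving = 0; resistances in Ω):
  Node 1: (V_1 - 15)/30 + (V_1 - 0)/82000 + (V_1 - 0)/7.5 = 0
Collecting terms: 0.1667 × V_1 = 0.5  =>  V_1 = 3 V
V_th = V_1 - V_2 = 3 - 0 = 3 V
Step 2 — R_th: zero the source — replace V1 by a short circuit (node 2 merges into node 0) — and find the resistance seen between A (node 1) and B (node 0).
Reduce the network between node 1 (A) and node 0 (B) by series/parallel combination:
  Rp1 = R1 ‖ R2 ‖ R3 (parallel, all between nodes 0 and 1) = 1/(1/30 + 1/82000 + 1/7.5) = 6 Ω
R_th = 6 Ω
I_n = V_th/R_th = 3/6 = 0.5 A, and R_n = R_th = 6 Ω

Final answer: I_n = 0.5 A, R_n = 6 Ω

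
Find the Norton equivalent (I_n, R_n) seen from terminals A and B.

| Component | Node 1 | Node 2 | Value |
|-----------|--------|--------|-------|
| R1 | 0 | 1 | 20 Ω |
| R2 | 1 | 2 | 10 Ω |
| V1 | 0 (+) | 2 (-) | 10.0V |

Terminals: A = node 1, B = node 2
Find the Thévenin equivalent first; then I_n = V_th/R_th and R_n = R_th.
Step 1 — V_th is the open-circuit voltage V_A - V_B (nothing connected across the terminals).
Nodal analysis, taking node 2 as the 0 V reference.
Source V1 fixes V_0 = 10 V.
KCL at each unknown node (sum of currents leaving = 0; resistances in Ω):
  Node 1: (V_1 - 10)/20 + (V_1 - 0)/10 = 0
Collecting terms: 0.15 × V_1 = 0.5  =>  V_1 = 3.333 V
V_th = V_1 - V_2 = 3.333 - 0 = 3.333 V
Step 2 — R_th: zero the source — replace V1 by a short circuit (node 2 merges into node 0) — and find the resistance seen between A (node 1) and B (node 0).
Reduce the network between node 1 (A) and node 0 (B) by series/parallel combination:
  Rp1 = R1 ‖ R2 (parallel, both between nodes 0 and 1) = 1/(1/20 + 1/10) = 6.667 Ω
R_th = 6.667 Ω
I_n = V_th/R_th = 3.333/6.667 = 0.5 A, and R_n = R_th = 6.667 Ω

Final answer: I_n = 0.5 A, R_n = 6.667 Ω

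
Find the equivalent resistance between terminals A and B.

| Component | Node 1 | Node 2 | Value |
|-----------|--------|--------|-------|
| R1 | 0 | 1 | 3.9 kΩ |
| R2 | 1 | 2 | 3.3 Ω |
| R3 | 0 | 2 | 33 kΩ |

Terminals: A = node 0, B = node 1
Reduce the network between node 0 (A) and node 1 (B) by series/parallel combination:
  Rs1 = R3 + R2 (series, joined only at node 2) = 33000 + 3.3 = 33000 Ω
  Rp1 = R1 ‖ Rs1 (parallel, both between nodes 0 and 1) = 1/(1/3900 + 1/33000) = 3488 Ω
R_eq = 3.488 kΩ

Final answer: 3.488 kΩ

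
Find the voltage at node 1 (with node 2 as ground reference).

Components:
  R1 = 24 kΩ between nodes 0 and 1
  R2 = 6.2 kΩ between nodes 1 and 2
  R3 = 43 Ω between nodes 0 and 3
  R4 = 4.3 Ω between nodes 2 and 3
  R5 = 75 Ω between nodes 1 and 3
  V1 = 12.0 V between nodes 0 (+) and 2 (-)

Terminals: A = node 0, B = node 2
Nodal analysis, taking node 2 as the 0 V reference.
Source V1 fixes V_0 = 12 V.
KCL at each unknown node (sum of currents leaving = 0; resistances in Ω):
  Node 1: (V_1 - 12)/24000 + (V_1 - 0)/6200 + (V_1 - V_3)/75 = 0
  Node 3: (V_3 - 12)/43 + (V_3 - 0)/4.3 + (V_3 - V_1)/75 = 0
Collecting terms (coefficients in siemens):
  0.01354·V_1 - 0.01333·V_3 = 0.0005
  0.2691·V_3 - 0.01333·V_1 = 0.2791
Determinant D = (0.01354)(0.2691) - (-0.01333)(-0.01333) = 0.003465
V_1 = [(0.0005)(0.2691) - (-0.01333)(0.2791)]/D = 1.113 V
V_3 = [(0.01354)(0.2791) - (0.0005)(-0.01333)]/D = 1.092 V
The requested potential is V_1 = 1.113 V.

Final answer: V_1 = 1.113 V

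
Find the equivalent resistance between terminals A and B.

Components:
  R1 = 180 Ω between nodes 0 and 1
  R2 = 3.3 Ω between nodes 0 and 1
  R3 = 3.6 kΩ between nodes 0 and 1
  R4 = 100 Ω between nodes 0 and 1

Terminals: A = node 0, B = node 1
Reduce the network between node 0 (A) and node 1 (B) by series/parallel combination:
  Rp1 = R1 ‖ R2 ‖ R3 ‖ R4 (parallel, all between nodes 0 and 1) = 1/(1/180 + 1/3.3 + 1/3600 + 1/100) = 3.136 Ω
R_eq = 3.136 Ω

Final answer: 3.136 Ω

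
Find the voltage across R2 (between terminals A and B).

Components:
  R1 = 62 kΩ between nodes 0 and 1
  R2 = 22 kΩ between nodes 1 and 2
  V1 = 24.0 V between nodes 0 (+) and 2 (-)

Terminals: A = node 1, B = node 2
R1 and R2 are in series across V1 (node 0 → node 1 → node 2), and the output A–B is taken across R2, so this is a voltage divider.
Series current: I = V1/(R1 + R2) = 24/(62000 + 22000) = 24/84000 = 0.0002857 A
V_R2 = I × R2 = V1 × R2/(R1 + R2) = 24 × 22000/84000 = 6.286 V

Final answer: 6.286 V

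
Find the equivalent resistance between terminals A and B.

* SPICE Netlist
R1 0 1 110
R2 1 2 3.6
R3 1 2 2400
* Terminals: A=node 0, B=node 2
Reduce the network between node 0 (A) and node 2 (B) by series/parallel combination:
  Rp1 = R2 ‖ R3 (parallel, both between nodes 1 and 2) = 1/(1/3.6 + 1/2400) = 3.595 Ω
  Rs1 = R1 + Rp1 (series, joined only at node 1) = 110 + 3.595 = 113.6 Ω
R_eq = 113.6 Ω

Final answer: 113.6 Ω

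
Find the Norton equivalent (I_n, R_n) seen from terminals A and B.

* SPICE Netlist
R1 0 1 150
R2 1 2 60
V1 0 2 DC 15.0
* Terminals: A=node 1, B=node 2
Find the Thévenin equivalent first; then I_n = V_th/R_th and R_n = R_th.
Step 1 — V_th is the open-circuit voltage V_A - V_B (nothing connected across the terminals).
Nodal analysis, taking node 2 as the 0 V reference.
Source V1 fixes V_0 = 15 V.
KCL at each unknown node (sum of currents leaving = 0; resistances in Ω):
  Node 1: (V_1 - 15)/150 + (V_1 - 0)/60 = 0
Collecting terms: 0.02333 × V_1 = 0.1  =>  V_1 = 4.286 V
V_th = V_1 - V_2 = 4.286 - 0 = 4.286 V
Step 2 — R_th: zero the source — replace V1 by a short circuit (node 2 merges into node 0) — and find the resistance seen between A (node 1) and B (node 0).
Reduce the network between node 1 (A) and node 0 (B) by series/parallel combination:
  Rp1 = R1 ‖ R2 (parallel, both between nodes 0 and 1) = 1/(1/150 + 1/60) = 42.86 Ω
R_th = 42.86 Ω
I_n = V_th/R_th = 4.286/42.86 = 0.1 A, and R_n = R_th = 42.86 Ω

Final answer: I_n = 0.1 A, R_n = 42.86 Ω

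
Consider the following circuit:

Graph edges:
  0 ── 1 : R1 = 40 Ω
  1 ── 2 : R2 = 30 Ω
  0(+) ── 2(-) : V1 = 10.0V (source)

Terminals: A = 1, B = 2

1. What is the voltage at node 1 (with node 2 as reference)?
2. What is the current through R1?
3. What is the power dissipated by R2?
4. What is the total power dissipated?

Nodal analysis, taking node 2 as the 0 V reference.
Source V1 fixes V_0 = 10 V.
KCL at each unknown node (sum of currents leaving = 0; resistances in Ω):
  Node 1: (V_1 - 10)/40 + (V_1 - 0)/30 = 0
Collecting terms: 0.05833 × V_1 = 0.25  =>  V_1 = 4.286 V
Part 1:
  Read off the nodal solution: V_1 = 4.286 V
Part 2:
  I_R1 = (V_0 - V_1)/R1 = (10 - 4.286)/40 = 0.1429 A
  Magnitude: I_R1 = 0.1429 A
Part 3:
  I_R2 = (V_1 - V_2)/R2 = (4.286 - 0)/30 = 0.1429 A
  P_R2 = I_R2² × R2 = (0.1429)² × 30 = 0.6122 W
Part 4:
  Power in each resistor, P = (ΔV)²/R:
    P_R1 = (10 - 4.286)²/40 = 0.8163 W
    P_R2 = (4.286 - 0)²/30 = 0.6122 W
  P_total = P_R1 + P_R2 = 1.429 W

Final answers:
1. V_1 = 4.286 V
2. I_R1 = 0.1429 A
3. P_R2 = 0.6122 W
4. P_total = 1.429 W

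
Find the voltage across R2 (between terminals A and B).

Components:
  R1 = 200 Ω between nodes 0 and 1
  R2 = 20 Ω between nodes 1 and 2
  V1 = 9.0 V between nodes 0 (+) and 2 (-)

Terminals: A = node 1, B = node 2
R1 and R2 are in series across V1 (node 0 → node 1 → node 2), and the output A–B is taken across R2, so this is a voltage divider.
Series current: I = V1/(R1 + R2) = 9/(200 + 20) = 9/220 = 0.04091 A
V_R2 = I × R2 = V1 × R2/(R1 + R2) = 9 × 20/220 = 0.8182 V

Final answer: 0.8182 V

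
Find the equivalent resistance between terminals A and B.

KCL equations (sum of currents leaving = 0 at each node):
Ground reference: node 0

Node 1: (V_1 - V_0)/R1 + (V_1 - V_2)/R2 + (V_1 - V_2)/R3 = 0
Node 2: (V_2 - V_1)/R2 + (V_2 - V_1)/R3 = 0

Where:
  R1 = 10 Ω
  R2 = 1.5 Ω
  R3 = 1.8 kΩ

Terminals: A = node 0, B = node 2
Reduce the network between node 0 (A) and node 2 (B) by series/parallel combination:
  Rp1 = R2 ‖ R3 (parallel, both between nodes 1 and 2) = 1/(1/1.5 + 1/1800) = 1.499 Ω
  Rs1 = R1 + Rp1 (series, joined only at node 1) = 10 + 1.499 = 11.5 Ω
R_eq = 11.5 Ω

Final answer: 11.5 Ω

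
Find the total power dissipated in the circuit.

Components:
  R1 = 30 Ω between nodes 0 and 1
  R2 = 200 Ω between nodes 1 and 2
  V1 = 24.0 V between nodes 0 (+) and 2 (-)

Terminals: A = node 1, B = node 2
Nodal analysis, taking node 2 as the 0 V reference.
Source V1 fixes V_0 = 24 V.
KCL at each unknown node (sum of currents leaving = 0; resistances in Ω):
  Node 1: (V_1 - 24)/30 + (V_1 - 0)/200 = 0
Collecting terms: 0.03833 × V_1 = 0.8  =>  V_1 = 20.87 V
Power in each resistor, P = (ΔV)²/R:
  P_R1 = (24 - 20.87)²/30 = 0.3267 W
  P_R2 = (20.87 - 0)²/200 = 2.178 W
P_total = P_R1 + P_R2 = 2.504 W

Final answer: 2.504 W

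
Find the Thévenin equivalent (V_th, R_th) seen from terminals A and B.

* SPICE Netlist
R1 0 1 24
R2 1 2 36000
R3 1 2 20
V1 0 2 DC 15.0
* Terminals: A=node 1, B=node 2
Step 1 — V_th is the open-circuit voltage V_A - V_B (nothing connected across the terminals).
Nodal analysis, taking node 2 as the 0 V reference.
Source V1 fixes V_0 = 15 V.
KCL at each unknown node (sum of currents leaving = 0; resistances in Ω):
  Node 1: (V_1 - 15)/24 + (V_1 - 0)/36000 + (V_1 - 0)/20 = 0
Collecting terms: 0.09169 × V_1 = 0.625  =>  V_1 = 6.816 V
V_th = V_1 - V_2 = 6.816 - 0 = 6.816 V
Step 2 — R_th: zero the source — replace V1 by a short circuit (node 2 merges into node 0) — and find the resistance seen between A (node 1) and B (node 0).
Reduce the network between node 1 (A) and node 0 (B) by series/parallel combination:
  Rp1 = R1 ‖ R2 ‖ R3 (parallel, all between nodes 0 and 1) = 1/(1/24 + 1/36000 + 1/20) = 10.91 Ω
R_th = 10.91 Ω

Final answer: V_th = 6.816 V, R_th = 10.91 Ω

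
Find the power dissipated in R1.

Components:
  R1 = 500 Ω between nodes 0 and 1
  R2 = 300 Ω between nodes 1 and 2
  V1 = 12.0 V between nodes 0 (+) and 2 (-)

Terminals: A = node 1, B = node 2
Nodal analysis, taking node 2 as the 0 V reference.
Source V1 fixes V_0 = 12 V.
KCL at each unknown node (sum of currents leaving = 0; resistances in Ω):
  Node 1: (V_1 - 12)/500 + (V_1 - 0)/300 = 0
Collecting terms: 0.005333 × V_1 = 0.024  =>  V_1 = 4.5 V
I_R1 = (V_0 - V_1)/R1 = (12 - 4.5)/500 = 0.015 A
P_R1 = I_R1² × R1 = (0.015)² × 500 = 0.1125 W

Final answer: 0.1125 W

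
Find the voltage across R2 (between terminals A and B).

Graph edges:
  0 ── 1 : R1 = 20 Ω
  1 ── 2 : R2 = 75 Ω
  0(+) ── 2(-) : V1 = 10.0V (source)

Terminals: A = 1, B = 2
R1 and R2 are in series across V1 (node 0 → node 1 → node 2), and the output A–B is taken across R2, so this is a voltage divider.
Series current: I = V1/(R1 + R2) = 10/(20 + 75) = 10/95 = 0.1053 A
V_R2 = I × R2 = V1 × R2/(R1 + R2) = 10 × 75/95 = 7.895 V

Final answer: 7.895 V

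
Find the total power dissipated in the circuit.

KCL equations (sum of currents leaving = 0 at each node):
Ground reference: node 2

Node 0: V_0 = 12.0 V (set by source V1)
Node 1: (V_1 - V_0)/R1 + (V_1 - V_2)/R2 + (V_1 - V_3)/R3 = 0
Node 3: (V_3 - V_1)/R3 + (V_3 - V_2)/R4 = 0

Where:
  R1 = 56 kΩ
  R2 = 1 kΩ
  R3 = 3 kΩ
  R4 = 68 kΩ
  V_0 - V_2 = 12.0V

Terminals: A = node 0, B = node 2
Nodal analysis, taking node 2 as the 0 V reference.
Source V1 fixes V_0 = 12 V.
KCL at each unknown node (sum of currents leaving = 0; resistances in Ω):
  Node 1: (V_1 - 12)/56000 + (V_1 - 0)/1000 + (V_1 - V_3)/3000 = 0
  Node 3: (V_3 - V_1)/3000 + (V_3 - 0)/68000 = 0
Collecting terms (coefficients in siemens):
  0.001351·V_1 - 0.0003333·V_3 = 0.0002143
  0.000348·V_3 - 0.0003333·V_1 = 0
Determinant D = (0.001351)(0.000348) - (-0.0003333)(-0.0003333) = 0.0000003592
V_1 = [(0.0002143)(0.000348) - (-0.0003333)(0)]/D = 0.2077 V
V_3 = [(0.001351)(0) - (0.0002143)(-0.0003333)]/D = 0.1989 V
Power in each resistor, P = (ΔV)²/R:
  P_R1 = (12 - 0.2077)²/56000 = 0.002483 W
  P_R2 = (0.2077 - 0)²/1000 = 0.00004312 W
  P_R3 = (0.2077 - 0.1989)²/3000 = 0.00000002566 W
  P_R4 = (0 - 0.1989)²/68000 = 0.0000005817 W
P_total = P_R1 + P_R2 + P_R3 + P_R4 = 0.002527 W

Final answer: 0.002527 W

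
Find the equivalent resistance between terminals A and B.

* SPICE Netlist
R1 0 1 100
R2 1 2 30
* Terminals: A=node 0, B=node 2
Reduce the network between node 0 (A) and node 2 (B) by series/parallel combination:
  Rs1 = R1 + R2 (series, joined only at node 1) = 100 + 30 = 130 Ω
R_eq = 130 Ω

Final answer: 130 Ω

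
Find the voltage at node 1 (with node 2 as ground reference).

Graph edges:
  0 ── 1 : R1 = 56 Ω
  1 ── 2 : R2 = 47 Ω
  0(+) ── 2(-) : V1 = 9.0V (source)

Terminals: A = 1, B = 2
Nodal analysis, taking node 2 as the 0 V reference.
Source V1 fixes V_0 = 9 V.
KCL at each unknown node (sum of currents leaving = 0; resistances in Ω):
  Node 1: (V_1 - 9)/56 + (V_1 - 0)/47 = 0
Collecting terms: 0.03913 × V_1 = 0.1607  =>  V_1 = 4.107 V
The requested potential is V_1 = 4.107 V.

Final answer: V_1 = 4.107 V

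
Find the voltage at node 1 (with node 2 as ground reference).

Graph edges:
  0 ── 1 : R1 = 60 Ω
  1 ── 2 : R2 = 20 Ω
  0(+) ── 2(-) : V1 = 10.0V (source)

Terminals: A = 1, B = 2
Nodal analysis, taking node 2 as the 0 V reference.
Source V1 fixes V_0 = 10 V.
KCL at each unknown node (sum of currents leaving = 0; resistances in Ω):
  Node 1: (V_1 - 10)/60 + (V_1 - 0)/20 = 0
Collecting terms: 0.06667 × V_1 = 0.1667  =>  V_1 = 2.5 V
The requested potential is V_1 = 2.5 V.

Final answer: V_1 = 2.5 V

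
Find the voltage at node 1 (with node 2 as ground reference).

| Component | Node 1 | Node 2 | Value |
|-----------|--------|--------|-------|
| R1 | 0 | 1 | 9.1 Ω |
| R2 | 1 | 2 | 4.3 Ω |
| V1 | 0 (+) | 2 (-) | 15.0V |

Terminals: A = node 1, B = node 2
Nodal analysis, taking node 2 as the 0 V reference.
Source V1 fixes V_0 = 15 V.
KCL at each unknown node (sum of currents leaving = 0; resistances in Ω):
  Node 1: (V_1 - 15)/9.1 + (V_1 - 0)/4.3 = 0
Collecting terms: 0.3424 × V_1 = 1.648  =>  V_1 = 4.813 V
The requested potential is V_1 = 4.813 V.

Final answer: V_1 = 4.813 V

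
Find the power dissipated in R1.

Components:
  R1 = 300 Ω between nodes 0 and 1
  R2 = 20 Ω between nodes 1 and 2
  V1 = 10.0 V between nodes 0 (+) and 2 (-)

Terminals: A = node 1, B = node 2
Nodal analysis, taking node 2 as the 0 V reference.
Source V1 fixes V_0 = 10 V.
KCL at each unknown node (sum of currents leaving = 0; resistances in Ω):
  Node 1: (V_1 - 10)/300 + (V_1 - 0)/20 = 0
Collecting terms: 0.05333 × V_1 = 0.03333  =>  V_1 = 0.625 V
I_R1 = (V_0 - V_1)/R1 = (10 - 0.625)/300 = 0.03125 A
P_R1 = I_R1² × R1 = (0.03125)² × 300 = 0.293 W

Final answer: 0.293 W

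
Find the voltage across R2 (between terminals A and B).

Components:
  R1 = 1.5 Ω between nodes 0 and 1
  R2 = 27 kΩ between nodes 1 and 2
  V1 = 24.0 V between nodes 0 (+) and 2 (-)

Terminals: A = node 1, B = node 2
R1 and R2 are in series across V1 (node 0 → node 1 → node 2), and the output A–B is taken across R2, so this is a voltage divider.
Series current: I = V1/(R1 + R2) = 24/(1.5 + 27000) = 24/27000 = 0.0008888 A
V_R2 = I × R2 = V1 × R2/(R1 + R2) = 24 × 27000/27000 = 24 V

Final answer: 24 V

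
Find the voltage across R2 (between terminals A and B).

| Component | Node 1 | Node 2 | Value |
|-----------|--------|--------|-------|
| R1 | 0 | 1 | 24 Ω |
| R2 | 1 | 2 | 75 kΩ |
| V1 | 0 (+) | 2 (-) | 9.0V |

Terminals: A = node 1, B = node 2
R1 and R2 are in series across V1 (node 0 → node 1 → node 2), and the output A–B is taken across R2, so this is a voltage divider.
Series current: I = V1/(R1 + R2) = 9/(24 + 75000) = 9/75020 = 0.00012 A
V_R2 = I × R2 = V1 × R2/(R1 + R2) = 9 × 75000/75020 = 8.997 V

Final answer: 8.997 V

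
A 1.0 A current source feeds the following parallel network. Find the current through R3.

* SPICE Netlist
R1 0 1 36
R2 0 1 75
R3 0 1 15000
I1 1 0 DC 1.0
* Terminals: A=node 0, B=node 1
All resistors sit directly between nodes 0 and 1, so they are in parallel and share one voltage V; the full source current 1 A splits among them.
1/R_par = 1/36 + 1/75 + 1/15000 = 0.04118 S  =>  R_par = 24.28 Ω
V = I × R_par = 1 × 24.28 = 24.28 V
I_R3 = V/R3 = 24.28/15000 = 0.001619 A

Final answer: 0.001619 A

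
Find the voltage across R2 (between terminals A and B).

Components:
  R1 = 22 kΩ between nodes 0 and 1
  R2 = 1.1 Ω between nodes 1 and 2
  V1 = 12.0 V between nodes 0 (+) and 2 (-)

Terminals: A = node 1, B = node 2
R1 and R2 are in series across V1 (node 0 → node 1 → node 2), and the output A–B is taken across R2, so this is a voltage divider.
Series current: I = V1/(R1 + R2) = 12/(22000 + 1.1) = 12/22000 = 0.0005454 A
V_R2 = I × R2 = V1 × R2/(R1 + R2) = 12 × 1.1/22000 = 0.0006 V

Final answer: 0.0006 V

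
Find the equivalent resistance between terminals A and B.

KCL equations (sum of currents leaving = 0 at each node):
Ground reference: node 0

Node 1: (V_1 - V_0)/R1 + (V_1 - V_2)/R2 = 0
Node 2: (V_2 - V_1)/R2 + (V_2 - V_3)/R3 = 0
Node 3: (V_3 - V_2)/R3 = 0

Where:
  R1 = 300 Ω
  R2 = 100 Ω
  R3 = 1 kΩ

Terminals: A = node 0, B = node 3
Reduce the network between node 0 (A) and node 3 (B) by series/parallel combination:
  Rs1 = R1 + R2 (series, joined only at node 1) = 300 + 100 = 400 Ω
  Rs2 = R3 + Rs1 (series, joined only at node 2) = 1000 + 400 = 1400 Ω
R_eq = 1.4 kΩ

Final answer: 1.4 kΩ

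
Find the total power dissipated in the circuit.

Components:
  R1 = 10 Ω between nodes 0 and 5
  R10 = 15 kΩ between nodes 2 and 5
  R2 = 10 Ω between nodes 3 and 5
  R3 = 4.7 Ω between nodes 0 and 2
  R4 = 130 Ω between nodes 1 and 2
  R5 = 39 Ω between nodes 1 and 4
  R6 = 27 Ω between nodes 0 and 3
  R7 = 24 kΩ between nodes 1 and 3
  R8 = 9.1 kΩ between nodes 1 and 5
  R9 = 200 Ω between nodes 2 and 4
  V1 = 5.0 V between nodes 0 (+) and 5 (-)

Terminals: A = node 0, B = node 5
Nodal analysis, taking node 5 as the 0 V reference.
Source V1 fixes V_0 = 5 V.
KCL at each unknown node (sum of currents leaving = 0; resistances in Ω):
  Node 1: (V_1 - V_2)/130 + (V_1 - V_4)/39 + (V_1 - V_3)/24000 + (V_1 - 0)/9100 = 0
  Node 2: (V_2 - 5)/4.7 + (V_2 - V_1)/130 + (V_2 - V_4)/200 + (V_2 - 0)/15000 = 0
  Node 3: (V_3 - 0)/10 + (V_3 - 5)/27 + (V_3 - V_1)/24000 = 0
  Node 4: (V_4 - V_1)/39 + (V_4 - V_2)/200 = 0
Collecting terms (coefficients in siemens):
  0.03348·V_1 - 0.007692·V_2 - 0.00004167·V_3 - 0.02564·V_4 = 0
  0.2255·V_2 - 0.007692·V_1 - 0.005·V_4 = 1.064
  0.1371·V_3 - 0.00004167·V_1 = 0.1852
  0.03064·V_4 - 0.02564·V_1 - 0.005·V_2 = 0
Solving these 4 simultaneous equations (Gaussian elimination) gives:
  V_1 = 4.937 V, V_2 = 4.995 V, V_3 = 1.352 V, V_4 = 4.946 V
Power in each resistor, P = (ΔV)²/R:
  P_R1 = (5 - 0)²/10 = 2.5 W
  P_R2 = (1.352 - 0)²/10 = 0.1829 W
  P_R3 = (5 - 4.995)²/4.7 = 0.000004937 W
  P_R4 = (4.937 - 4.995)²/130 = 0.00002611 W
  P_R5 = (4.937 - 4.946)²/39 = 0.000002317 W
  P_R6 = (5 - 1.352)²/27 = 0.4928 W
  P_R7 = (4.937 - 1.352)²/24000 = 0.0005354 W
  P_R8 = (4.937 - 0)²/9100 = 0.002678 W
  P_R9 = (4.995 - 4.946)²/200 = 0.00001188 W
  P_R10 = (4.995 - 0)²/15000 = 0.001663 W
P_total = P_R1 + P_R2 + P_R3 + P_R4 + P_R5 + P_R6 + P_R7 + P_R8 + P_R9 + P_R10 = 3.181 W

Final answer: 3.181 W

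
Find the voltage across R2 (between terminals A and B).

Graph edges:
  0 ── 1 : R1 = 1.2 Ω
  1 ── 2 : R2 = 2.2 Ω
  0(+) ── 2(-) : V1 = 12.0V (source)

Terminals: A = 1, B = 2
R1 and R2 are in series across V1 (node 0 → node 1 → node 2), and the output A–B is taken across R2, so this is a voltage divider.
Series current: I = V1/(R1 + R2) = 12/(1.2 + 2.2) = 12/3.4 = 3.529 A
V_R2 = I × R2 = V1 × R2/(R1 + R2) = 12 × 2.2/3.4 = 7.765 V

Final answer: 7.765 V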